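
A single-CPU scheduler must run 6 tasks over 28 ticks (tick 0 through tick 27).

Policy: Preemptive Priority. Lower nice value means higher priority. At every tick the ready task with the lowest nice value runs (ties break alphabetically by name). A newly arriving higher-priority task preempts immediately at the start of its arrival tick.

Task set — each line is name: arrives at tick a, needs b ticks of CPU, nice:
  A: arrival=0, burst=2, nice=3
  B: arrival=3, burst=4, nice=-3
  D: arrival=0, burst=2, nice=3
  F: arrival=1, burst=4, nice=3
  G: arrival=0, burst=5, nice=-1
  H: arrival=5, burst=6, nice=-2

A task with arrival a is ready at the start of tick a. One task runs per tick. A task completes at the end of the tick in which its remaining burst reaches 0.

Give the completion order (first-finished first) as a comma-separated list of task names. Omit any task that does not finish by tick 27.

completion order = B, H, G, A, D, F

t=0: ready={A,D,G} → run G
t=1: ready={A,D,F,G} → run G
t=2: ready={A,D,F,G} → run G
t=3: ready={A,B,D,F,G} → run B
t=4: ready={A,B,D,F,G} → run B
t=5: ready={A,B,D,F,G,H} → run B
t=6: ready={A,B,D,F,G,H} → run B
t=7: ready={A,D,F,G,H} → run H
t=8: ready={A,D,F,G,H} → run H
t=9: ready={A,D,F,G,H} → run H
t=10: ready={A,D,F,G,H} → run H
t=11: ready={A,D,F,G,H} → run H
t=12: ready={A,D,F,G,H} → run H
t=13: ready={A,D,F,G} → run G
t=14: ready={A,D,F,G} → run G
t=15: ready={A,D,F} → run A
t=16: ready={A,D,F} → run A
t=17: ready={D,F} → run D
t=18: ready={D,F} → run D
t=19: ready={F} → run F
t=20: ready={F} → run F
t=21: ready={F} → run F
t=22: ready={F} → run F
t=23: (idle)
t=24: (idle)
t=25: (idle)
t=26: (idle)
t=27: (idle)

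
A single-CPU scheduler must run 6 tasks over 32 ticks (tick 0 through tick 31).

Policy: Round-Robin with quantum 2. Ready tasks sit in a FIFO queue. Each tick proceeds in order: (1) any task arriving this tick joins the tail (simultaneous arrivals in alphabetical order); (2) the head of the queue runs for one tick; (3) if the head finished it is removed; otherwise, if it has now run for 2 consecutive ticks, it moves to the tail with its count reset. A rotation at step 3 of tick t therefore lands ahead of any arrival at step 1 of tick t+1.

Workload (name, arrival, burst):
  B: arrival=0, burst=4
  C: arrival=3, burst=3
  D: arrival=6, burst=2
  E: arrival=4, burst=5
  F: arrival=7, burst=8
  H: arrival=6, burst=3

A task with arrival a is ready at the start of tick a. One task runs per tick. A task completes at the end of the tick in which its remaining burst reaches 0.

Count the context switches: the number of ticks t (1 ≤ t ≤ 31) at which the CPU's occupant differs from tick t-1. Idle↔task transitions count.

context switches = 12

t=0: queue=[B] q_used=0 → run B
t=1: queue=[B] q_used=1 → run B
t=2: queue=[B] q_used=0 → run B
t=3: queue=[B,C] q_used=1 → run B
t=4: queue=[C,E] q_used=0 → run C
t=5: queue=[C,E] q_used=1 → run C
t=6: queue=[E,C,D,H] q_used=0 → run E
t=7: queue=[E,C,D,H,F] q_used=1 → run E
t=8: queue=[C,D,H,F,E] q_used=0 → run C
t=9: queue=[D,H,F,E] q_used=0 → run D
t=10: queue=[D,H,F,E] q_used=1 → run D
t=11: queue=[H,F,E] q_used=0 → run H
t=12: queue=[H,F,E] q_used=1 → run H
t=13: queue=[F,E,H] q_used=0 → run F
t=14: queue=[F,E,H] q_used=1 → run F
t=15: queue=[E,H,F] q_used=0 → run E
t=16: queue=[E,H,F] q_used=1 → run E
t=17: queue=[H,F,E] q_used=0 → run H
t=18: queue=[F,E] q_used=0 → run F
t=19: queue=[F,E] q_used=1 → run F
t=20: queue=[E,F] q_used=0 → run E
t=21: queue=[F] q_used=0 → run F
t=22: queue=[F] q_used=1 → run F
t=23: queue=[F] q_used=0 → run F
t=24: queue=[F] q_used=1 → run F
t=25: (idle)
t=26: (idle)
t=27: (idle)
t=28: (idle)
t=29: (idle)
t=30: (idle)
t=31: (idle)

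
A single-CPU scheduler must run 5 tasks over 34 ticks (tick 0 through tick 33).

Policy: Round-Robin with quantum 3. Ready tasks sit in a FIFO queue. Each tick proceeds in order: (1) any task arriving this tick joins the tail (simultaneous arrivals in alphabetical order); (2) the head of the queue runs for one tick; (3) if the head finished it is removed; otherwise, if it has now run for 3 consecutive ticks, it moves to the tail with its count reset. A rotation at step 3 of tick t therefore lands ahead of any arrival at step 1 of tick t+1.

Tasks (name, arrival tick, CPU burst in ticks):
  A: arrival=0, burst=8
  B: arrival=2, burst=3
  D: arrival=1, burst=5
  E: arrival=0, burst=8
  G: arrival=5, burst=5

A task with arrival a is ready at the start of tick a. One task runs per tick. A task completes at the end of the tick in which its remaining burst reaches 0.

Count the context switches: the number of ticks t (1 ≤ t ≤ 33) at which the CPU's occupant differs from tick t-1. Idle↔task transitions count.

context switches = 11

t=0: queue=[A,E] q_used=0 → run A
t=1: queue=[A,E,D] q_used=1 → run A
t=2: queue=[A,E,D,B] q_used=2 → run A
t=3: queue=[E,D,B,A] q_used=0 → run E
t=4: queue=[E,D,B,A] q_used=1 → run E
t=5: queue=[E,D,B,A,G] q_used=2 → run E
t=6: queue=[D,B,A,G,E] q_used=0 → run D
t=7: queue=[D,B,A,G,E] q_used=1 → run D
t=8: queue=[D,B,A,G,E] q_used=2 → run D
t=9: queue=[B,A,G,E,D] q_used=0 → run B
t=10: queue=[B,A,G,E,D] q_used=1 → run B
t=11: queue=[B,A,G,E,D] q_used=2 → run B
t=12: queue=[A,G,E,D] q_used=0 → run A
t=13: queue=[A,G,E,D] q_used=1 → run A
t=14: queue=[A,G,E,D] q_used=2 → run A
t=15: queue=[G,E,D,A] q_used=0 → run G
t=16: queue=[G,E,D,A] q_used=1 → run G
t=17: queue=[G,E,D,A] q_used=2 → run G
t=18: queue=[E,D,A,G] q_used=0 → run E
t=19: queue=[E,D,A,G] q_used=1 → run E
t=20: queue=[E,D,A,G] q_used=2 → run E
t=21: queue=[D,A,G,E] q_used=0 → run D
t=22: queue=[D,A,G,E] q_used=1 → run D
t=23: queue=[A,G,E] q_used=0 → run A
t=24: queue=[A,G,E] q_used=1 → run A
t=25: queue=[G,E] q_used=0 → run G
t=26: queue=[G,E] q_used=1 → run G
t=27: queue=[E] q_used=0 → run E
t=28: queue=[E] q_used=1 → run E
t=29: (idle)
t=30: (idle)
t=31: (idle)
t=32: (idle)
t=33: (idle)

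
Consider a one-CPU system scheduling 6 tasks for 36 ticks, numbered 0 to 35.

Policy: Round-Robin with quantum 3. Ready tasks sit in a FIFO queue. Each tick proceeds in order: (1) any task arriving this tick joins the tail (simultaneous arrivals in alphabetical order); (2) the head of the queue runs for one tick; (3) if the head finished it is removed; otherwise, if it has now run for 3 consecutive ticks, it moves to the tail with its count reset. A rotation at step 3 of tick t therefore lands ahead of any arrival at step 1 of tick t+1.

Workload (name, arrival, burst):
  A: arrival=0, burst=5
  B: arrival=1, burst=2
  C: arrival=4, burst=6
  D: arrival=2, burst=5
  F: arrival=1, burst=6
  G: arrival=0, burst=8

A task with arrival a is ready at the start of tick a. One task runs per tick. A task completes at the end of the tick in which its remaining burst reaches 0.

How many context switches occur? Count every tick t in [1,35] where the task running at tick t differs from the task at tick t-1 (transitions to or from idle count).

context switches = 12

t=0: queue=[A,G] q_used=0 → run A
t=1: queue=[A,G,B,F] q_used=1 → run A
t=2: queue=[A,G,B,F,D] q_used=2 → run A
t=3: queue=[G,B,F,D,A] q_used=0 → run G
t=4: queue=[G,B,F,D,A,C] q_used=1 → run G
t=5: queue=[G,B,F,D,A,C] q_used=2 → run G
t=6: queue=[B,F,D,A,C,G] q_used=0 → run B
t=7: queue=[B,F,D,A,C,G] q_used=1 → run B
t=8: queue=[F,D,A,C,G] q_used=0 → run F
t=9: queue=[F,D,A,C,G] q_used=1 → run F
t=10: queue=[F,D,A,C,G] q_used=2 → run F
t=11: queue=[D,A,C,G,F] q_used=0 → run D
t=12: queue=[D,A,C,G,F] q_used=1 → run D
t=13: queue=[D,A,C,G,F] q_used=2 → run D
t=14: queue=[A,C,G,F,D] q_used=0 → run A
t=15: queue=[A,C,G,F,D] q_used=1 → run A
t=16: queue=[C,G,F,D] q_used=0 → run C
t=17: queue=[C,G,F,D] q_used=1 → run C
t=18: queue=[C,G,F,D] q_used=2 → run C
t=19: queue=[G,F,D,C] q_used=0 → run G
t=20: queue=[G,F,D,C] q_used=1 → run G
t=21: queue=[G,F,D,C] q_used=2 → run G
t=22: queue=[F,D,C,G] q_used=0 → run F
t=23: queue=[F,D,C,G] q_used=1 → run F
t=24: queue=[F,D,C,G] q_used=2 → run F
t=25: queue=[D,C,G] q_used=0 → run D
t=26: queue=[D,C,G] q_used=1 → run D
t=27: queue=[C,G] q_used=0 → run C
t=28: queue=[C,G] q_used=1 → run C
t=29: queue=[C,G] q_used=2 → run C
t=30: queue=[G] q_used=0 → run G
t=31: queue=[G] q_used=1 → run G
t=32: (idle)
t=33: (idle)
t=34: (idle)
t=35: (idle)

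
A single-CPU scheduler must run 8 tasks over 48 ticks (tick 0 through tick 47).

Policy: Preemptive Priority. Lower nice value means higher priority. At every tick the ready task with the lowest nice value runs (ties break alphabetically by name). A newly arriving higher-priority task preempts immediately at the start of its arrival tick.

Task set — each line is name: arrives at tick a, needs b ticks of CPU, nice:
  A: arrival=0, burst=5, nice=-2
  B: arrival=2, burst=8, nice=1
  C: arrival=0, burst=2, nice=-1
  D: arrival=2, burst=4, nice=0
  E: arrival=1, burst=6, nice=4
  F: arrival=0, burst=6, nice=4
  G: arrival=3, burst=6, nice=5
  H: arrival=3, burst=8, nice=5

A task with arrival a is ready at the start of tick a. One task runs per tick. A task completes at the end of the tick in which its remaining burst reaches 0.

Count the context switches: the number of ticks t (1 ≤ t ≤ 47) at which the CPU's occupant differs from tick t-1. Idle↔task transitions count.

context switches = 8

t=0: ready={A,C,F} → run A
t=1: ready={A,C,E,F} → run A
t=2: ready={A,B,C,D,E,F} → run A
t=3: ready={A,B,C,D,E,F,G,H} → run A
t=4: ready={A,B,C,D,E,F,G,H} → run A
t=5: ready={B,C,D,E,F,G,H} → run C
t=6: ready={B,C,D,E,F,G,H} → run C
t=7: ready={B,D,E,F,G,H} → run D
t=8: ready={B,D,E,F,G,H} → run D
t=9: ready={B,D,E,F,G,H} → run D
t=10: ready={B,D,E,F,G,H} → run D
t=11: ready={B,E,F,G,H} → run B
t=12: ready={B,E,F,G,H} → run B
t=13: ready={B,E,F,G,H} → run B
t=14: ready={B,E,F,G,H} → run B
t=15: ready={B,E,F,G,H} → run B
t=16: ready={B,E,F,G,H} → run B
t=17: ready={B,E,F,G,H} → run B
t=18: ready={B,E,F,G,H} → run B
t=19: ready={E,F,G,H} → run E
t=20: ready={E,F,G,H} → run E
t=21: ready={E,F,G,H} → run E
t=22: ready={E,F,G,H} → run E
t=23: ready={E,F,G,H} → run E
t=24: ready={E,F,G,H} → run E
t=25: ready={F,G,H} → run F
t=26: ready={F,G,H} → run F
t=27: ready={F,G,H} → run F
t=28: ready={F,G,H} → run F
t=29: ready={F,G,H} → run F
t=30: ready={F,G,H} → run F
t=31: ready={G,H} → run G
t=32: ready={G,H} → run G
t=33: ready={G,H} → run G
t=34: ready={G,H} → run G
t=35: ready={G,H} → run G
t=36: ready={G,H} → run G
t=37: ready={H} → run H
t=38: ready={H} → run H
t=39: ready={H} → run H
t=40: ready={H} → run H
t=41: ready={H} → run H
t=42: ready={H} → run H
t=43: ready={H} → run H
t=44: ready={H} → run H
t=45: (idle)
t=46: (idle)
t=47: (idle)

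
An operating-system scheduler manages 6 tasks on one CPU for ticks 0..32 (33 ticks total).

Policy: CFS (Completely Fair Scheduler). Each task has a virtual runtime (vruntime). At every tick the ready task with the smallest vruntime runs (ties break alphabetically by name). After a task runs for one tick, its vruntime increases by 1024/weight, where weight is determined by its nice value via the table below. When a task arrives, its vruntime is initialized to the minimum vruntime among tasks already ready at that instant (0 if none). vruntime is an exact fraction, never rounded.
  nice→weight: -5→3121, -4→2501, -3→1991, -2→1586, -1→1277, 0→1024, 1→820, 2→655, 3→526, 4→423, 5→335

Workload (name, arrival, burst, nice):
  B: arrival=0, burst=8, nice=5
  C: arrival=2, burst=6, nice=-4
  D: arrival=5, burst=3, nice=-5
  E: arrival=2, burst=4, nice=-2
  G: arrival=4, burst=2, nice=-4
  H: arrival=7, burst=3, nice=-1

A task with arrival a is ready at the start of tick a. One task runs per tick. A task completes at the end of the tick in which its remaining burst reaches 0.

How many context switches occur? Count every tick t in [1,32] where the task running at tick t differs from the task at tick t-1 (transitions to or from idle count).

t=0: vr[B=0] → run B
t=1: vr[B=1024/335] → run B
t=2: vr[B=2048/335 C=2048/335 E=2048/335] → run B
t=3: vr[B=3072/335 C=2048/335 E=2048/335] → run C
t=4: vr[B=3072/335 C=5465088/837835 E=2048/335 G=2048/335] → run E
t=5: vr[B=3072/335 C=5465088/837835 D=2048/335 E=1795584/265655 G=2048/335] → run D
t=6: vr[B=3072/335 C=5465088/837835 D=6734848/1045535 E=1795584/265655 G=2048/335] → run G
t=7: vr[B=3072/335 C=5465088/837835 D=6734848/1045535 E=1795584/265655 G=5465088/837835 H=6734848/1045535] → run D
t=8: vr[B=3072/335 C=5465088/837835 D=7077888/1045535 E=1795584/265655 G=5465088/837835 H=6734848/1045535] → run H
t=9: vr[B=3072/335 C=5465088/837835 D=7077888/1045535 E=1795584/265655 G=5465088/837835 H=9671028736/1335148195] → run C
t=10: vr[B=3072/335 C=5808128/837835 D=7077888/1045535 E=1795584/265655 G=5465088/837835 H=9671028736/1335148195] → run G
t=11: vr[B=3072/335 C=5808128/837835 D=7077888/1045535 E=1795584/265655 H=9671028736/1335148195] → run E
t=12: vr[B=3072/335 C=5808128/837835 D=7077888/1045535 E=1967104/265655 H=9671028736/1335148195] → run D
t=13: vr[B=3072/335 C=5808128/837835 E=1967104/265655 H=9671028736/1335148195] → run C
t=14: vr[B=3072/335 C=6151168/837835 E=1967104/265655 H=9671028736/1335148195] → run H
t=15: vr[B=3072/335 C=6151168/837835 E=1967104/265655 H=10741656576/1335148195] → run C
t=16: vr[B=3072/335 C=6494208/837835 E=1967104/265655 H=10741656576/1335148195] → run E
t=17: vr[B=3072/335 C=6494208/837835 E=2138624/265655 H=10741656576/1335148195] → run C
t=18: vr[B=3072/335 C=6837248/837835 E=2138624/265655 H=10741656576/1335148195] → run H
t=19: vr[B=3072/335 C=6837248/837835 E=2138624/265655] → run E
t=20: vr[B=3072/335 C=6837248/837835] → run C
t=21: vr[B=3072/335] → run B
t=22: vr[B=4096/335] → run B
t=23: vr[B=1024/67] → run B
t=24: vr[B=6144/335] → run B
t=25: vr[B=7168/335] → run B
t=26: (idle)
t=27: (idle)
t=28: (idle)
t=29: (idle)
t=30: (idle)
t=31: (idle)
t=32: (idle)

context switches = 20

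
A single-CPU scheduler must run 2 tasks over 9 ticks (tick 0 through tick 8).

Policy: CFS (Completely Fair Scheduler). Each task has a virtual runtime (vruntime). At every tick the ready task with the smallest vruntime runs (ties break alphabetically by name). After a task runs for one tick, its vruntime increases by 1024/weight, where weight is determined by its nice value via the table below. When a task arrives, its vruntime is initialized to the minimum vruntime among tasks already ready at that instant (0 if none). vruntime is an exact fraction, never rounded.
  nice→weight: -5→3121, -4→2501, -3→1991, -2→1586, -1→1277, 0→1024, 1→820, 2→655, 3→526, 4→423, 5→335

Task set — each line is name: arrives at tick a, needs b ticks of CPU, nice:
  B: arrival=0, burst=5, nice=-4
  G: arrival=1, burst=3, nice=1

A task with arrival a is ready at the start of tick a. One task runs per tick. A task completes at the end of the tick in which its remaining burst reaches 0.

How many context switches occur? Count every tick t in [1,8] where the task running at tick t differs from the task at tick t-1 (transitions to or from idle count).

t=0: vr[B=0] → run B
t=1: vr[B=1024/2501 G=1024/2501] → run B
t=2: vr[B=2048/2501 G=1024/2501] → run G
t=3: vr[B=2048/2501 G=20736/12505] → run B
t=4: vr[B=3072/2501 G=20736/12505] → run B
t=5: vr[B=4096/2501 G=20736/12505] → run B
t=6: vr[G=20736/12505] → run G
t=7: vr[G=36352/12505] → run G
t=8: (idle)

context switches = 4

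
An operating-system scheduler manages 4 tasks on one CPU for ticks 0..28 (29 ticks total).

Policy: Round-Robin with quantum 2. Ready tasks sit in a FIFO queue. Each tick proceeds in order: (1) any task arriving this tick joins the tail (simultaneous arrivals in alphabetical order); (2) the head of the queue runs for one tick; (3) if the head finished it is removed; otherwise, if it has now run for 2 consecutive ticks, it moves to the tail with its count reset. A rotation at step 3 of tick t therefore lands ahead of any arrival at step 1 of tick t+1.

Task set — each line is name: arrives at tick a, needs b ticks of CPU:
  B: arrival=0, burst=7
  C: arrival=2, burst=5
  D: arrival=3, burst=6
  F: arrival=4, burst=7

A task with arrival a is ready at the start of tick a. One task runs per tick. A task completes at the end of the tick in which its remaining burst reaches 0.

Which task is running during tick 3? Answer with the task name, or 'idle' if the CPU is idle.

running at tick 3 = B

t=0: queue=[B] q_used=0 → run B
t=1: queue=[B] q_used=1 → run B
t=2: queue=[B,C] q_used=0 → run B
t=3: queue=[B,C,D] q_used=1 → run B
t=4: queue=[C,D,B,F] q_used=0 → run C
t=5: queue=[C,D,B,F] q_used=1 → run C
t=6: queue=[D,B,F,C] q_used=0 → run D
t=7: queue=[D,B,F,C] q_used=1 → run D
t=8: queue=[B,F,C,D] q_used=0 → run B
t=9: queue=[B,F,C,D] q_used=1 → run B
t=10: queue=[F,C,D,B] q_used=0 → run F
t=11: queue=[F,C,D,B] q_used=1 → run F
t=12: queue=[C,D,B,F] q_used=0 → run C
t=13: queue=[C,D,B,F] q_used=1 → run C
t=14: queue=[D,B,F,C] q_used=0 → run D
t=15: queue=[D,B,F,C] q_used=1 → run D
t=16: queue=[B,F,C,D] q_used=0 → run B
t=17: queue=[F,C,D] q_used=0 → run F
t=18: queue=[F,C,D] q_used=1 → run F
t=19: queue=[C,D,F] q_used=0 → run C
t=20: queue=[D,F] q_used=0 → run D
t=21: queue=[D,F] q_used=1 → run D
t=22: queue=[F] q_used=0 → run F
t=23: queue=[F] q_used=1 → run F
t=24: queue=[F] q_used=0 → run F
t=25: (idle)
t=26: (idle)
t=27: (idle)
t=28: (idle)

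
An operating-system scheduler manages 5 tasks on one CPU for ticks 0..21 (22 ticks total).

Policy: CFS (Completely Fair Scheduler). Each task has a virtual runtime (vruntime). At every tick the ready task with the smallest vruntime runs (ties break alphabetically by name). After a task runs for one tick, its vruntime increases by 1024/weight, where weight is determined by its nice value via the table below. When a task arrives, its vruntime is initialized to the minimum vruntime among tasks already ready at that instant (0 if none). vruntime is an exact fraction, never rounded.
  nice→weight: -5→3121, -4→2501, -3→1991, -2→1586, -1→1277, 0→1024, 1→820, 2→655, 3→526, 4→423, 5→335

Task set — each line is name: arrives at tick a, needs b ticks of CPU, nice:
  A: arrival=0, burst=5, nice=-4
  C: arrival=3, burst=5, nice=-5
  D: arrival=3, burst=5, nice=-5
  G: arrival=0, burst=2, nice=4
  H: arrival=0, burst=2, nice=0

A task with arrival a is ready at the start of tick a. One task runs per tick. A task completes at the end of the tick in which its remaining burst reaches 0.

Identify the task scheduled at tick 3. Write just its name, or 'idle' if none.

t=0: vr[A=0 G=0 H=0] → run A
t=1: vr[A=1024/2501 G=0 H=0] → run G
t=2: vr[A=1024/2501 G=1024/423 H=0] → run H
t=3: vr[A=1024/2501 C=1024/2501 D=1024/2501 G=1024/423 H=1] → run A
t=4: vr[A=2048/2501 C=1024/2501 D=1024/2501 G=1024/423 H=1] → run C
t=5: vr[A=2048/2501 C=5756928/7805621 D=1024/2501 G=1024/423 H=1] → run D
t=6: vr[A=2048/2501 C=5756928/7805621 D=5756928/7805621 G=1024/423 H=1] → run C
t=7: vr[A=2048/2501 C=8317952/7805621 D=5756928/7805621 G=1024/423 H=1] → run D
t=8: vr[A=2048/2501 C=8317952/7805621 D=8317952/7805621 G=1024/423 H=1] → run A
t=9: vr[A=3072/2501 C=8317952/7805621 D=8317952/7805621 G=1024/423 H=1] → run H
t=10: vr[A=3072/2501 C=8317952/7805621 D=8317952/7805621 G=1024/423] → run C
t=11: vr[A=3072/2501 C=10878976/7805621 D=8317952/7805621 G=1024/423] → run D
t=12: vr[A=3072/2501 C=10878976/7805621 D=10878976/7805621 G=1024/423] → run A
t=13: vr[A=4096/2501 C=10878976/7805621 D=10878976/7805621 G=1024/423] → run C
t=14: vr[A=4096/2501 C=13440000/7805621 D=10878976/7805621 G=1024/423] → run D
t=15: vr[A=4096/2501 C=13440000/7805621 D=13440000/7805621 G=1024/423] → run A
t=16: vr[C=13440000/7805621 D=13440000/7805621 G=1024/423] → run C
t=17: vr[D=13440000/7805621 G=1024/423] → run D
t=18: vr[G=1024/423] → run G
t=19: (idle)
t=20: (idle)
t=21: (idle)

running at tick 3 = A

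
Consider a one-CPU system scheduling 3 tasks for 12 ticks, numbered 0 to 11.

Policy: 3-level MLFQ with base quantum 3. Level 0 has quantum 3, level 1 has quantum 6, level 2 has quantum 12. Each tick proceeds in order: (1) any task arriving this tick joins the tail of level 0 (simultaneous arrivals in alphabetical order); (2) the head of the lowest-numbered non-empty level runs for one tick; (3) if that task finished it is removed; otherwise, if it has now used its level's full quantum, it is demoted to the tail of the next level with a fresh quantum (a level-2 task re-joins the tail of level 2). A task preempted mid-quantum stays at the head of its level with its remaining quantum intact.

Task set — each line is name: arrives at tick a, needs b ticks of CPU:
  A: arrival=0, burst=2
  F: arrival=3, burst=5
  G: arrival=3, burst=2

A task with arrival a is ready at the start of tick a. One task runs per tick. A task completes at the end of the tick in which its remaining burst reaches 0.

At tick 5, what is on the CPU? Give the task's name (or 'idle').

t=0: L0/L1/L2 = A/-/- → run A
t=1: L0/L1/L2 = A/-/- → run A
t=2: (idle)
t=3: L0/L1/L2 = FG/-/- → run F
t=4: L0/L1/L2 = FG/-/- → run F
t=5: L0/L1/L2 = FG/-/- → run F
t=6: L0/L1/L2 = G/F/- → run G
t=7: L0/L1/L2 = G/F/- → run G
t=8: L0/L1/L2 = -/F/- → run F
t=9: L0/L1/L2 = -/F/- → run F
t=10: (idle)
t=11: (idle)

running at tick 5 = F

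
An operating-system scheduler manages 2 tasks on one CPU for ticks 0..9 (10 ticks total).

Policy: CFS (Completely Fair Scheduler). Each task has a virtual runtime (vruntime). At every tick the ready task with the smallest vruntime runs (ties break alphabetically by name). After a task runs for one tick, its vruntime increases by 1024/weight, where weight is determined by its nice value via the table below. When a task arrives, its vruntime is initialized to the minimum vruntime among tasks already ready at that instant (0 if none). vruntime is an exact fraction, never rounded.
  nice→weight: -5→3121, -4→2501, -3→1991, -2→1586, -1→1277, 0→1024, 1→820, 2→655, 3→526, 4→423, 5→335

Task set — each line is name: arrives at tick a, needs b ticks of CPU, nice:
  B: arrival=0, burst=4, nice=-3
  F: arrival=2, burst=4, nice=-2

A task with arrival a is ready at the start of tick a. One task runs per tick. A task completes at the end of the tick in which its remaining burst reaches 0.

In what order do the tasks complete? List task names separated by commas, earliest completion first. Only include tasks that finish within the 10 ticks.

t=0: vr[B=0] → run B
t=1: vr[B=1024/1991] → run B
t=2: vr[B=2048/1991 F=2048/1991] → run B
t=3: vr[B=3072/1991 F=2048/1991] → run F
t=4: vr[B=3072/1991 F=2643456/1578863] → run B
t=5: vr[F=2643456/1578863] → run F
t=6: vr[F=3662848/1578863] → run F
t=7: vr[F=4682240/1578863] → run F
t=8: (idle)
t=9: (idle)

completion order = B, F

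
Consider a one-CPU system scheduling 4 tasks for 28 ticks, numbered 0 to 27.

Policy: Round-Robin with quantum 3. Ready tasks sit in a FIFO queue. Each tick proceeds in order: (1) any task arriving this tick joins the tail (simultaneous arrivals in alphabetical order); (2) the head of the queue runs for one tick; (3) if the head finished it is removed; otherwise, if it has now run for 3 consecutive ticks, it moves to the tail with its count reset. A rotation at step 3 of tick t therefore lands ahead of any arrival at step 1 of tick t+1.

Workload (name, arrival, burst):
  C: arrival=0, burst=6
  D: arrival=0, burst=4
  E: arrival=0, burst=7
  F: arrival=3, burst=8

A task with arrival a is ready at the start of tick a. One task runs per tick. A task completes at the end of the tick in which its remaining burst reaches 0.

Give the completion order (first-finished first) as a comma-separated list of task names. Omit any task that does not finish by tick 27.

t=0: queue=[C,D,E] q_used=0 → run C
t=1: queue=[C,D,E] q_used=1 → run C
t=2: queue=[C,D,E] q_used=2 → run C
t=3: queue=[D,E,C,F] q_used=0 → run D
t=4: queue=[D,E,C,F] q_used=1 → run D
t=5: queue=[D,E,C,F] q_used=2 → run D
t=6: queue=[E,C,F,D] q_used=0 → run E
t=7: queue=[E,C,F,D] q_used=1 → run E
t=8: queue=[E,C,F,D] q_used=2 → run E
t=9: queue=[C,F,D,E] q_used=0 → run C
t=10: queue=[C,F,D,E] q_used=1 → run C
t=11: queue=[C,F,D,E] q_used=2 → run C
t=12: queue=[F,D,E] q_used=0 → run F
t=13: queue=[F,D,E] q_used=1 → run F
t=14: queue=[F,D,E] q_used=2 → run F
t=15: queue=[D,E,F] q_used=0 → run D
t=16: queue=[E,F] q_used=0 → run E
t=17: queue=[E,F] q_used=1 → run E
t=18: queue=[E,F] q_used=2 → run E
t=19: queue=[F,E] q_used=0 → run F
t=20: queue=[F,E] q_used=1 → run F
t=21: queue=[F,E] q_used=2 → run F
t=22: queue=[E,F] q_used=0 → run E
t=23: queue=[F] q_used=0 → run F
t=24: queue=[F] q_used=1 → run F
t=25: (idle)
t=26: (idle)
t=27: (idle)

completion order = C, D, E, F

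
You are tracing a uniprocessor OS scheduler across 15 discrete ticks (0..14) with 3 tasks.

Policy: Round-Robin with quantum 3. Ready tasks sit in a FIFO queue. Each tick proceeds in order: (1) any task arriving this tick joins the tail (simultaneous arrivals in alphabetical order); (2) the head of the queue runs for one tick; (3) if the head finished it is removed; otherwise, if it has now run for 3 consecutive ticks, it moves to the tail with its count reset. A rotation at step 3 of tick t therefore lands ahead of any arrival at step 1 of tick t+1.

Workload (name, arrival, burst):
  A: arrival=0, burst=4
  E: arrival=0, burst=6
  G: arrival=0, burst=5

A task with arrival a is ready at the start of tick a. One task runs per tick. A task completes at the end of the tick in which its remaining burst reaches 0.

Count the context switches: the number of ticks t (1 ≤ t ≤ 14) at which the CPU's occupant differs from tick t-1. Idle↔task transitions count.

t=0: queue=[A,E,G] q_used=0 → run A
t=1: queue=[A,E,G] q_used=1 → run A
t=2: queue=[A,E,G] q_used=2 → run A
t=3: queue=[E,G,A] q_used=0 → run E
t=4: queue=[E,G,A] q_used=1 → run E
t=5: queue=[E,G,A] q_used=2 → run E
t=6: queue=[G,A,E] q_used=0 → run G
t=7: queue=[G,A,E] q_used=1 → run G
t=8: queue=[G,A,E] q_used=2 → run G
t=9: queue=[A,E,G] q_used=0 → run A
t=10: queue=[E,G] q_used=0 → run E
t=11: queue=[E,G] q_used=1 → run E
t=12: queue=[E,G] q_used=2 → run E
t=13: queue=[G] q_used=0 → run G
t=14: queue=[G] q_used=1 → run G

context switches = 5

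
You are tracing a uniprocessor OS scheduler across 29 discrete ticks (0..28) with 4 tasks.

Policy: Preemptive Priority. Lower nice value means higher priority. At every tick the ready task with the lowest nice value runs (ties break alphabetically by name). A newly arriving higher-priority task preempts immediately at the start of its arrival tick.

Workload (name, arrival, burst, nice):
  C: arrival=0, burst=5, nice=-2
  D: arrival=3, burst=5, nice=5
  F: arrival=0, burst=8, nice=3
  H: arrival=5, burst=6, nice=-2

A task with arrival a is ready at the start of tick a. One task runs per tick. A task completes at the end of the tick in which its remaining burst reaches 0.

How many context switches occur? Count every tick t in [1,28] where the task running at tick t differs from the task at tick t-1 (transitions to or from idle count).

context switches = 4

t=0: ready={C,F} → run C
t=1: ready={C,F} → run C
t=2: ready={C,F} → run C
t=3: ready={C,D,F} → run C
t=4: ready={C,D,F} → run C
t=5: ready={D,F,H} → run H
t=6: ready={D,F,H} → run H
t=7: ready={D,F,H} → run H
t=8: ready={D,F,H} → run H
t=9: ready={D,F,H} → run H
t=10: ready={D,F,H} → run H
t=11: ready={D,F} → run F
t=12: ready={D,F} → run F
t=13: ready={D,F} → run F
t=14: ready={D,F} → run F
t=15: ready={D,F} → run F
t=16: ready={D,F} → run F
t=17: ready={D,F} → run F
t=18: ready={D,F} → run F
t=19: ready={D} → run D
t=20: ready={D} → run D
t=21: ready={D} → run D
t=22: ready={D} → run D
t=23: ready={D} → run D
t=24: (idle)
t=25: (idle)
t=26: (idle)
t=27: (idle)
t=28: (idle)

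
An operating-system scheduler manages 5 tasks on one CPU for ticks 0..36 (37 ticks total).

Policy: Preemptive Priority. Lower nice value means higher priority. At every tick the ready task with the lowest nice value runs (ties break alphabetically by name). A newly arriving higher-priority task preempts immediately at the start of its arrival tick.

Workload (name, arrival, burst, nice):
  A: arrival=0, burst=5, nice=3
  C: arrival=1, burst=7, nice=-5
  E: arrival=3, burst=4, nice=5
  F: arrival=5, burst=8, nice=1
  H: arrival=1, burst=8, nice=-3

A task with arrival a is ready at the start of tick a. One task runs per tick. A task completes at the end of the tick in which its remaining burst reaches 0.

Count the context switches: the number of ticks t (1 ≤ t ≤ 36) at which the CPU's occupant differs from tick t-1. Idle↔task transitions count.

context switches = 6

t=0: ready={A} → run A
t=1: ready={A,C,H} → run C
t=2: ready={A,C,H} → run C
t=3: ready={A,C,E,H} → run C
t=4: ready={A,C,E,H} → run C
t=5: ready={A,C,E,F,H} → run C
t=6: ready={A,C,E,F,H} → run C
t=7: ready={A,C,E,F,H} → run C
t=8: ready={A,E,F,H} → run H
t=9: ready={A,E,F,H} → run H
t=10: ready={A,E,F,H} → run H
t=11: ready={A,E,F,H} → run H
t=12: ready={A,E,F,H} → run H
t=13: ready={A,E,F,H} → run H
t=14: ready={A,E,F,H} → run H
t=15: ready={A,E,F,H} → run H
t=16: ready={A,E,F} → run F
t=17: ready={A,E,F} → run F
t=18: ready={A,E,F} → run F
t=19: ready={A,E,F} → run F
t=20: ready={A,E,F} → run F
t=21: ready={A,E,F} → run F
t=22: ready={A,E,F} → run F
t=23: ready={A,E,F} → run F
t=24: ready={A,E} → run A
t=25: ready={A,E} → run A
t=26: ready={A,E} → run A
t=27: ready={A,E} → run A
t=28: ready={E} → run E
t=29: ready={E} → run E
t=30: ready={E} → run E
t=31: ready={E} → run E
t=32: (idle)
t=33: (idle)
t=34: (idle)
t=35: (idle)
t=36: (idle)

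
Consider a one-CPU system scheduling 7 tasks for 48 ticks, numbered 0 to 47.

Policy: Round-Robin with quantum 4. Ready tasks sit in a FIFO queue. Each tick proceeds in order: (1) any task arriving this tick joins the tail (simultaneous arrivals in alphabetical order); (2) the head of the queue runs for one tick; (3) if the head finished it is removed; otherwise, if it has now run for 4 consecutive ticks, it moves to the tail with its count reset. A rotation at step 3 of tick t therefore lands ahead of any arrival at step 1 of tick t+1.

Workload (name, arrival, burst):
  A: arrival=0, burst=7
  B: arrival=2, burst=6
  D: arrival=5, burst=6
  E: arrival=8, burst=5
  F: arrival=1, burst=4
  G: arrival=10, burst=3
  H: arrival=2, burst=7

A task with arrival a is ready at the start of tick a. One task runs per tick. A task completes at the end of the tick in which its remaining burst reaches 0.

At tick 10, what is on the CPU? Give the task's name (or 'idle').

t=0: queue=[A] q_used=0 → run A
t=1: queue=[A,F] q_used=1 → run A
t=2: queue=[A,F,B,H] q_used=2 → run A
t=3: queue=[A,F,B,H] q_used=3 → run A
t=4: queue=[F,B,H,A] q_used=0 → run F
t=5: queue=[F,B,H,A,D] q_used=1 → run F
t=6: queue=[F,B,H,A,D] q_used=2 → run F
t=7: queue=[F,B,H,A,D] q_used=3 → run F
t=8: queue=[B,H,A,D,E] q_used=0 → run B
t=9: queue=[B,H,A,D,E] q_used=1 → run B
t=10: queue=[B,H,A,D,E,G] q_used=2 → run B
t=11: queue=[B,H,A,D,E,G] q_used=3 → run B
t=12: queue=[H,A,D,E,G,B] q_used=0 → run H
t=13: queue=[H,A,D,E,G,B] q_used=1 → run H
t=14: queue=[H,A,D,E,G,B] q_used=2 → run H
t=15: queue=[H,A,D,E,G,B] q_used=3 → run H
t=16: queue=[A,D,E,G,B,H] q_used=0 → run A
t=17: queue=[A,D,E,G,B,H] q_used=1 → run A
t=18: queue=[A,D,E,G,B,H] q_used=2 → run A
t=19: queue=[D,E,G,B,H] q_used=0 → run D
t=20: queue=[D,E,G,B,H] q_used=1 → run D
t=21: queue=[D,E,G,B,H] q_used=2 → run D
t=22: queue=[D,E,G,B,H] q_used=3 → run D
t=23: queue=[E,G,B,H,D] q_used=0 → run E
t=24: queue=[E,G,B,H,D] q_used=1 → run E
t=25: queue=[E,G,B,H,D] q_used=2 → run E
t=26: queue=[E,G,B,H,D] q_used=3 → run E
t=27: queue=[G,B,H,D,E] q_used=0 → run G
t=28: queue=[G,B,H,D,E] q_used=1 → run G
t=29: queue=[G,B,H,D,E] q_used=2 → run G
t=30: queue=[B,H,D,E] q_used=0 → run B
t=31: queue=[B,H,D,E] q_used=1 → run B
t=32: queue=[H,D,E] q_used=0 → run H
t=33: queue=[H,D,E] q_used=1 → run H
t=34: queue=[H,D,E] q_used=2 → run H
t=35: queue=[D,E] q_used=0 → run D
t=36: queue=[D,E] q_used=1 → run D
t=37: queue=[E] q_used=0 → run E
t=38: (idle)
t=39: (idle)
t=40: (idle)
t=41: (idle)
t=42: (idle)
t=43: (idle)
t=44: (idle)
t=45: (idle)
t=46: (idle)
t=47: (idle)

running at tick 10 = B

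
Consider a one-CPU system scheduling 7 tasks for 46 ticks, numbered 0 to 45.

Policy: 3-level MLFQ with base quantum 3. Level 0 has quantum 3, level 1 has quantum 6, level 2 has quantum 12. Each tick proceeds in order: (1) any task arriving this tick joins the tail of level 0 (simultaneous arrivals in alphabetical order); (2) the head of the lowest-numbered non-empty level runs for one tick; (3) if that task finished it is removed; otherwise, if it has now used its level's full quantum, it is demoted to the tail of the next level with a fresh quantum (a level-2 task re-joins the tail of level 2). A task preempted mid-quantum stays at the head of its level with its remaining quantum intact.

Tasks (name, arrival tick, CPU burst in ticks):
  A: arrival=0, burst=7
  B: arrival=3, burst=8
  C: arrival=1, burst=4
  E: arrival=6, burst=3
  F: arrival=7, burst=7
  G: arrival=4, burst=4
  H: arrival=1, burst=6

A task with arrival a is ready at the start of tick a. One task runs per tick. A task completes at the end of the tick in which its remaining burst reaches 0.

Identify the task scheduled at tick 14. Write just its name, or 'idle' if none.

t=0: L0/L1/L2 = A/-/- → run A
t=1: L0/L1/L2 = ACH/-/- → run A
t=2: L0/L1/L2 = ACH/-/- → run A
t=3: L0/L1/L2 = CHB/A/- → run C
t=4: L0/L1/L2 = CHBG/A/- → run C
t=5: L0/L1/L2 = CHBG/A/- → run C
t=6: L0/L1/L2 = HBGE/AC/- → run H
t=7: L0/L1/L2 = HBGEF/AC/- → run H
t=8: L0/L1/L2 = HBGEF/AC/- → run H
t=9: L0/L1/L2 = BGEF/ACH/- → run B
t=10: L0/L1/L2 = BGEF/ACH/- → run B
t=11: L0/L1/L2 = BGEF/ACH/- → run B
t=12: L0/L1/L2 = GEF/ACHB/- → run G
t=13: L0/L1/L2 = GEF/ACHB/- → run G
t=14: L0/L1/L2 = GEF/ACHB/- → run G
t=15: L0/L1/L2 = EF/ACHBG/- → run E
t=16: L0/L1/L2 = EF/ACHBG/- → run E
t=17: L0/L1/L2 = EF/ACHBG/- → run E
t=18: L0/L1/L2 = F/ACHBG/- → run F
t=19: L0/L1/L2 = F/ACHBG/- → run F
t=20: L0/L1/L2 = F/ACHBG/- → run F
t=21: L0/L1/L2 = -/ACHBGF/- → run A
t=22: L0/L1/L2 = -/ACHBGF/- → run A
t=23: L0/L1/L2 = -/ACHBGF/- → run A
t=24: L0/L1/L2 = -/ACHBGF/- → run A
t=25: L0/L1/L2 = -/CHBGF/- → run C
t=26: L0/L1/L2 = -/HBGF/- → run H
t=27: L0/L1/L2 = -/HBGF/- → run H
t=28: L0/L1/L2 = -/HBGF/- → run H
t=29: L0/L1/L2 = -/BGF/- → run B
t=30: L0/L1/L2 = -/BGF/- → run B
t=31: L0/L1/L2 = -/BGF/- → run B
t=32: L0/L1/L2 = -/BGF/- → run B
t=33: L0/L1/L2 = -/BGF/- → run B
t=34: L0/L1/L2 = -/GF/- → run G
t=35: L0/L1/L2 = -/F/- → run F
t=36: L0/L1/L2 = -/F/- → run F
t=37: L0/L1/L2 = -/F/- → run F
t=38: L0/L1/L2 = -/F/- → run F
t=39: (idle)
t=40: (idle)
t=41: (idle)
t=42: (idle)
t=43: (idle)
t=44: (idle)
t=45: (idle)

running at tick 14 = G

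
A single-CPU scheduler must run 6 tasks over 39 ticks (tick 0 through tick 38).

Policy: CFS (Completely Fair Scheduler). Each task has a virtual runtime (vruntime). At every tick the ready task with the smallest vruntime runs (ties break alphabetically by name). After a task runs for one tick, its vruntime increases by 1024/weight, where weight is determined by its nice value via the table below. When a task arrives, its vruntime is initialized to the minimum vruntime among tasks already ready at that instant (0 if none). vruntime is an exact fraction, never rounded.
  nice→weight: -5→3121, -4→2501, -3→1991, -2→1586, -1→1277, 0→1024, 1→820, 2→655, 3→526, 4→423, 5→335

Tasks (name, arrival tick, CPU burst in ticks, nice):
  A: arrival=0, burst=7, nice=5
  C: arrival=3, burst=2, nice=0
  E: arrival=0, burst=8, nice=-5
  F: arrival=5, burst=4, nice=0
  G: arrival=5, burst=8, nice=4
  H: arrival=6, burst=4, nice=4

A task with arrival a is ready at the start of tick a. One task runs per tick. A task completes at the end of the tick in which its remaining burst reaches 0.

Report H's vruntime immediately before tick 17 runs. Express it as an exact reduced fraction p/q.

t=0: vr[A=0 E=0] → run A
t=1: vr[A=1024/335 E=0] → run E
t=2: vr[A=1024/335 E=1024/3121] → run E
t=3: vr[A=1024/335 C=2048/3121 E=2048/3121] → run C
t=4: vr[A=1024/335 C=5169/3121 E=2048/3121] → run E
t=5: vr[A=1024/335 C=5169/3121 E=3072/3121 F=3072/3121 G=3072/3121] → run E
t=6: vr[A=1024/335 C=5169/3121 E=4096/3121 F=3072/3121 G=3072/3121 H=3072/3121] → run F
t=7: vr[A=1024/335 C=5169/3121 E=4096/3121 F=6193/3121 G=3072/3121 H=3072/3121] → run G
t=8: vr[A=1024/335 C=5169/3121 E=4096/3121 F=6193/3121 G=4495360/1320183 H=3072/3121] → run H
t=9: vr[A=1024/335 C=5169/3121 E=4096/3121 F=6193/3121 G=4495360/1320183 H=4495360/1320183] → run E
t=10: vr[A=1024/335 C=5169/3121 E=5120/3121 F=6193/3121 G=4495360/1320183 H=4495360/1320183] → run E
t=11: vr[A=1024/335 C=5169/3121 E=6144/3121 F=6193/3121 G=4495360/1320183 H=4495360/1320183] → run C
t=12: vr[A=1024/335 E=6144/3121 F=6193/3121 G=4495360/1320183 H=4495360/1320183] → run E
t=13: vr[A=1024/335 E=7168/3121 F=6193/3121 G=4495360/1320183 H=4495360/1320183] → run F
t=14: vr[A=1024/335 E=7168/3121 F=9314/3121 G=4495360/1320183 H=4495360/1320183] → run E
t=15: vr[A=1024/335 F=9314/3121 G=4495360/1320183 H=4495360/1320183] → run F
t=16: vr[A=1024/335 F=12435/3121 G=4495360/1320183 H=4495360/1320183] → run A
t=17: vr[A=2048/335 F=12435/3121 G=4495360/1320183 H=4495360/1320183] → run G
t=18: vr[A=2048/335 F=12435/3121 G=7691264/1320183 H=4495360/1320183] → run H
t=19: vr[A=2048/335 F=12435/3121 G=7691264/1320183 H=7691264/1320183] → run F
t=20: vr[A=2048/335 G=7691264/1320183 H=7691264/1320183] → run G
t=21: vr[A=2048/335 G=3629056/440061 H=7691264/1320183] → run H
t=22: vr[A=2048/335 G=3629056/440061 H=3629056/440061] → run A
t=23: vr[A=3072/335 G=3629056/440061 H=3629056/440061] → run G
t=24: vr[A=3072/335 G=14083072/1320183 H=3629056/440061] → run H
t=25: vr[A=3072/335 G=14083072/1320183] → run A
t=26: vr[A=4096/335 G=14083072/1320183] → run G
t=27: vr[A=4096/335 G=17278976/1320183] → run A
t=28: vr[A=1024/67 G=17278976/1320183] → run G
t=29: vr[A=1024/67 G=6824960/440061] → run A
t=30: vr[A=6144/335 G=6824960/440061] → run G
t=31: vr[A=6144/335 G=23670784/1320183] → run G
t=32: vr[A=6144/335] → run A
t=33: (idle)
t=34: (idle)
t=35: (idle)
t=36: (idle)
t=37: (idle)
t=38: (idle)

vruntime(H, start of tick 17) = 4495360/1320183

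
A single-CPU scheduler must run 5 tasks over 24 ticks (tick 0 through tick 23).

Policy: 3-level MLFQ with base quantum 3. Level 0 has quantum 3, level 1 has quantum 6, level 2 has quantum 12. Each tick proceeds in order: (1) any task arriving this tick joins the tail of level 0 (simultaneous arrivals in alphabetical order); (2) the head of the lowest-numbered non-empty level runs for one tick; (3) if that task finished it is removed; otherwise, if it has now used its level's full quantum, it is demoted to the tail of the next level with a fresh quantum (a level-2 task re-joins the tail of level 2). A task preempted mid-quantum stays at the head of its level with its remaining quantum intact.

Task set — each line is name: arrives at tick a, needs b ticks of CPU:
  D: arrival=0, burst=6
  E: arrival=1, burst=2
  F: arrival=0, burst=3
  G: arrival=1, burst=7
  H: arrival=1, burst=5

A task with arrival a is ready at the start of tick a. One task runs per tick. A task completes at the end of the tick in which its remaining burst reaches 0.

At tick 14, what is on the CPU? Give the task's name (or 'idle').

running at tick 14 = D

t=0: L0/L1/L2 = DF/-/- → run D
t=1: L0/L1/L2 = DFEGH/-/- → run D
t=2: L0/L1/L2 = DFEGH/-/- → run D
t=3: L0/L1/L2 = FEGH/D/- → run F
t=4: L0/L1/L2 = FEGH/D/- → run F
t=5: L0/L1/L2 = FEGH/D/- → run F
t=6: L0/L1/L2 = EGH/D/- → run E
t=7: L0/L1/L2 = EGH/D/- → run E
t=8: L0/L1/L2 = GH/D/- → run G
t=9: L0/L1/L2 = GH/D/- → run G
t=10: L0/L1/L2 = GH/D/- → run G
t=11: L0/L1/L2 = H/DG/- → run H
t=12: L0/L1/L2 = H/DG/- → run H
t=13: L0/L1/L2 = H/DG/- → run H
t=14: L0/L1/L2 = -/DGH/- → run D
t=15: L0/L1/L2 = -/DGH/- → run D
t=16: L0/L1/L2 = -/DGH/- → run D
t=17: L0/L1/L2 = -/GH/- → run G
t=18: L0/L1/L2 = -/GH/- → run G
t=19: L0/L1/L2 = -/GH/- → run G
t=20: L0/L1/L2 = -/GH/- → run G
t=21: L0/L1/L2 = -/H/- → run H
t=22: L0/L1/L2 = -/H/- → run H
t=23: (idle)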